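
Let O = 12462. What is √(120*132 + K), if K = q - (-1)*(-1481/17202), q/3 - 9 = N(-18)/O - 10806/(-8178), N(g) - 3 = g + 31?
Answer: √17038365602342746727694/1036128066 ≈ 125.98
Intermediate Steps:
N(g) = 34 + g (N(g) = 3 + (g + 31) = 3 + (31 + g) = 34 + g)
q = 87668612/2830951 (q = 27 + 3*((34 - 18)/12462 - 10806/(-8178)) = 27 + 3*(16*(1/12462) - 10806*(-1/8178)) = 27 + 3*(8/6231 + 1801/1363) = 27 + 3*(11232935/8492853) = 27 + 11232935/2830951 = 87668612/2830951 ≈ 30.968)
K = 31997506919/1036128066 (K = 87668612/2830951 - (-1)*(-1481/17202) = 87668612/2830951 - (-1)*(-1481*1/17202) = 87668612/2830951 - (-1)*(-1481)/17202 = 87668612/2830951 - 1*1481/17202 = 87668612/2830951 - 1481/17202 = 31997506919/1036128066 ≈ 30.882)
√(120*132 + K) = √(120*132 + 31997506919/1036128066) = √(15840 + 31997506919/1036128066) = √(16444266072359/1036128066) = √17038365602342746727694/1036128066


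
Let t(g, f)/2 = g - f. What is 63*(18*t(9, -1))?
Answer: 22680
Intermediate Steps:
t(g, f) = -2*f + 2*g (t(g, f) = 2*(g - f) = -2*f + 2*g)
63*(18*t(9, -1)) = 63*(18*(-2*(-1) + 2*9)) = 63*(18*(2 + 18)) = 63*(18*20) = 63*360 = 22680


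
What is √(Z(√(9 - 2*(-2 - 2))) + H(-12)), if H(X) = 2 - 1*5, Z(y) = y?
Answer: √(-3 + √17) ≈ 1.0598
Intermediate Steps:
H(X) = -3 (H(X) = 2 - 5 = -3)
√(Z(√(9 - 2*(-2 - 2))) + H(-12)) = √(√(9 - 2*(-2 - 2)) - 3) = √(√(9 - 2*(-4)) - 3) = √(√(9 + 8) - 3) = √(√17 - 3) = √(-3 + √17)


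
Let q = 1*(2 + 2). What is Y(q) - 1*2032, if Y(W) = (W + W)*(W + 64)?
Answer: -1488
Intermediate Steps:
q = 4 (q = 1*4 = 4)
Y(W) = 2*W*(64 + W) (Y(W) = (2*W)*(64 + W) = 2*W*(64 + W))
Y(q) - 1*2032 = 2*4*(64 + 4) - 1*2032 = 2*4*68 - 2032 = 544 - 2032 = -1488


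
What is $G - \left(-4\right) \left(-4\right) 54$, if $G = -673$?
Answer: $-1537$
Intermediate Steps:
$G - \left(-4\right) \left(-4\right) 54 = -673 - \left(-4\right) \left(-4\right) 54 = -673 - 16 \cdot 54 = -673 - 864 = -1537$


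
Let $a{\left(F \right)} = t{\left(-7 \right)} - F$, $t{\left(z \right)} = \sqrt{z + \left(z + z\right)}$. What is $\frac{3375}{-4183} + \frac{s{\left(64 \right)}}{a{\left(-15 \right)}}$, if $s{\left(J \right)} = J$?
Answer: $\frac{530905}{171503} - \frac{32 i \sqrt{21}}{123} \approx 3.0956 - 1.1922 i$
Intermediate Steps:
$t{\left(z \right)} = \sqrt{3} \sqrt{z}$ ($t{\left(z \right)} = \sqrt{z + 2 z} = \sqrt{3 z} = \sqrt{3} \sqrt{z}$)
$a{\left(F \right)} = - F + i \sqrt{21}$ ($a{\left(F \right)} = \sqrt{3} \sqrt{-7} - F = \sqrt{3} i \sqrt{7} - F = i \sqrt{21} - F = - F + i \sqrt{21}$)
$\frac{3375}{-4183} + \frac{s{\left(64 \right)}}{a{\left(-15 \right)}} = \frac{3375}{-4183} + \frac{64}{\left(-1\right) \left(-15\right) + i \sqrt{21}} = 3375 \left(- \frac{1}{4183}\right) + \frac{64}{15 + i \sqrt{21}} = - \frac{3375}{4183} + \frac{64}{15 + i \sqrt{21}}$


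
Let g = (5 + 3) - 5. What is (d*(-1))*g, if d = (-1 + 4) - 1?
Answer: -6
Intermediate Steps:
d = 2 (d = 3 - 1 = 2)
g = 3 (g = 8 - 5 = 3)
(d*(-1))*g = (2*(-1))*3 = -2*3 = -6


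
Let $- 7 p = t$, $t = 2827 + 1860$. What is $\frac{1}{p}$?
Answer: $- \frac{7}{4687} \approx -0.0014935$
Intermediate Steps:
$t = 4687$
$p = - \frac{4687}{7}$ ($p = \left(- \frac{1}{7}\right) 4687 = - \frac{4687}{7} \approx -669.57$)
$\frac{1}{p} = \frac{1}{- \frac{4687}{7}} = - \frac{7}{4687}$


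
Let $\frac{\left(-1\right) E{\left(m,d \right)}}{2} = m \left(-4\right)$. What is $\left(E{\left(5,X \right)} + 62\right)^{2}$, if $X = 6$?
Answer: $10404$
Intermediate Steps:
$E{\left(m,d \right)} = 8 m$ ($E{\left(m,d \right)} = - 2 m \left(-4\right) = - 2 \left(- 4 m\right) = 8 m$)
$\left(E{\left(5,X \right)} + 62\right)^{2} = \left(8 \cdot 5 + 62\right)^{2} = \left(40 + 62\right)^{2} = 102^{2} = 10404$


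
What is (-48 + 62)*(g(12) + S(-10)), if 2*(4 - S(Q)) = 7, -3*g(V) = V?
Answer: -49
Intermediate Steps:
g(V) = -V/3
S(Q) = ½ (S(Q) = 4 - ½*7 = 4 - 7/2 = ½)
(-48 + 62)*(g(12) + S(-10)) = (-48 + 62)*(-⅓*12 + ½) = 14*(-4 + ½) = 14*(-7/2) = -49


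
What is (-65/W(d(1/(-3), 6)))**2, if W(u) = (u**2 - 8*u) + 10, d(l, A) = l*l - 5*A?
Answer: 27720225/8563466521 ≈ 0.0032370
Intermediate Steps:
d(l, A) = l**2 - 5*A
W(u) = 10 + u**2 - 8*u
(-65/W(d(1/(-3), 6)))**2 = (-65/(10 + ((1/(-3))**2 - 5*6)**2 - 8*((1/(-3))**2 - 5*6)))**2 = (-65/(10 + ((-1/3)**2 - 30)**2 - 8*((-1/3)**2 - 30)))**2 = (-65/(10 + (1/9 - 30)**2 - 8*(1/9 - 30)))**2 = (-65/(10 + (-269/9)**2 - 8*(-269/9)))**2 = (-65/(10 + 72361/81 + 2152/9))**2 = (-65/92539/81)**2 = (-65*81/92539)**2 = (-5265/92539)**2 = 27720225/8563466521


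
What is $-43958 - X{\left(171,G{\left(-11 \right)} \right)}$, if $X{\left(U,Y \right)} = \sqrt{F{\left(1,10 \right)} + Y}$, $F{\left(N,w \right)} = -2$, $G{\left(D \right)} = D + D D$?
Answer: $-43958 - 6 \sqrt{3} \approx -43968.0$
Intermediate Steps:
$G{\left(D \right)} = D + D^{2}$
$X{\left(U,Y \right)} = \sqrt{-2 + Y}$
$-43958 - X{\left(171,G{\left(-11 \right)} \right)} = -43958 - \sqrt{-2 - 11 \left(1 - 11\right)} = -43958 - \sqrt{-2 - -110} = -43958 - \sqrt{-2 + 110} = -43958 - \sqrt{108} = -43958 - 6 \sqrt{3}$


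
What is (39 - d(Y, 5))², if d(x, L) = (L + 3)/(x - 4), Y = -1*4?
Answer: 1600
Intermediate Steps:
Y = -4
d(x, L) = (3 + L)/(-4 + x)
(39 - d(Y, 5))² = (39 - (3 + 5)/(-4 - 4))² = (39 - 8/(-8))² = (39 - (-1)*8/8)² = (39 - 1*(-1))² = (39 + 1)² = 40² = 1600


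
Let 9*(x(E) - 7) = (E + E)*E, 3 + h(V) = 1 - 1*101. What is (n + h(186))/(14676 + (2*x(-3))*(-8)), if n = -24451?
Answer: -12277/7266 ≈ -1.6896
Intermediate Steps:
h(V) = -103 (h(V) = -3 + (1 - 1*101) = -3 + (1 - 101) = -3 - 100 = -103)
x(E) = 7 + 2*E**2/9 (x(E) = 7 + ((E + E)*E)/9 = 7 + ((2*E)*E)/9 = 7 + (2*E**2)/9 = 7 + 2*E**2/9)
(n + h(186))/(14676 + (2*x(-3))*(-8)) = (-24451 - 103)/(14676 + (2*(7 + (2/9)*(-3)**2))*(-8)) = -24554/(14676 + (2*(7 + (2/9)*9))*(-8)) = -24554/(14676 + (2*(7 + 2))*(-8)) = -24554/(14676 + (2*9)*(-8)) = -24554/(14676 + 18*(-8)) = -24554/(14676 - 144) = -24554/14532 = -24554*1/14532 = -12277/7266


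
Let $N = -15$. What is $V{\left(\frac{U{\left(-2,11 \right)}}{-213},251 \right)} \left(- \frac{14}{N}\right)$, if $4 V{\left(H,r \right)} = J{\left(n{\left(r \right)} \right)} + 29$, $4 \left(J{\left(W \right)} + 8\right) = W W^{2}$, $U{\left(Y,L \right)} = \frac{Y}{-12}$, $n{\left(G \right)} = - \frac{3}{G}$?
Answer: $\frac{3099397133}{632530040} \approx 4.9$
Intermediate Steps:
$U{\left(Y,L \right)} = - \frac{Y}{12}$ ($U{\left(Y,L \right)} = Y \left(- \frac{1}{12}\right) = - \frac{Y}{12}$)
$J{\left(W \right)} = -8 + \frac{W^{3}}{4}$ ($J{\left(W \right)} = -8 + \frac{W W^{2}}{4} = -8 + \frac{W^{3}}{4}$)
$V{\left(H,r \right)} = \frac{21}{4} - \frac{27}{16 r^{3}}$ ($V{\left(H,r \right)} = \frac{\left(-8 + \frac{\left(- \frac{3}{r}\right)^{3}}{4}\right) + 29}{4} = \frac{\left(-8 + \frac{\left(-27\right) \frac{1}{r^{3}}}{4}\right) + 29}{4} = \frac{\left(-8 - \frac{27}{4 r^{3}}\right) + 29}{4} = \frac{21 - \frac{27}{4 r^{3}}}{4} = \frac{21}{4} - \frac{27}{16 r^{3}}$)
$V{\left(\frac{U{\left(-2,11 \right)}}{-213},251 \right)} \left(- \frac{14}{N}\right) = \left(\frac{21}{4} - \frac{27}{16 \cdot 15813251}\right) \left(- \frac{14}{-15}\right) = \left(\frac{21}{4} - \frac{27}{253012016}\right) \left(\left(-14\right) \left(- \frac{1}{15}\right)\right) = \left(\frac{21}{4} - \frac{27}{253012016}\right) \frac{14}{15} = \frac{1328313057}{253012016} \cdot \frac{14}{15} = \frac{3099397133}{632530040}$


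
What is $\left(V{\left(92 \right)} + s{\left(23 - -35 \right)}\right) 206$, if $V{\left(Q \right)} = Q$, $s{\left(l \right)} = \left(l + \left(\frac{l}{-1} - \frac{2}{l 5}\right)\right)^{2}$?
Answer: $\frac{398466006}{21025} \approx 18952.0$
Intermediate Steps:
$s{\left(l \right)} = \frac{4}{25 l^{2}}$ ($s{\left(l \right)} = \left(l + \left(l \left(-1\right) - \frac{2}{5 l}\right)\right)^{2} = \left(l - \left(l + 2 \cdot \frac{1}{5} \frac{1}{l}\right)\right)^{2} = \left(l - \left(l + \frac{2}{5 l}\right)\right)^{2} = \left(- \frac{2}{5 l}\right)^{2} = \frac{4}{25 l^{2}}$)
$\left(V{\left(92 \right)} + s{\left(23 - -35 \right)}\right) 206 = \left(92 + \frac{4}{25 \left(23 - -35\right)^{2}}\right) 206 = \left(92 + \frac{4}{25 \left(23 + 35\right)^{2}}\right) 206 = \left(92 + \frac{4}{25 \cdot 3364}\right) 206 = \left(92 + \frac{4}{25} \cdot \frac{1}{3364}\right) 206 = \left(92 + \frac{1}{21025}\right) 206 = \frac{1934301}{21025} \cdot 206 = \frac{398466006}{21025}$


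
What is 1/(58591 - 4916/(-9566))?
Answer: 4783/280243211 ≈ 1.7067e-5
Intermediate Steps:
1/(58591 - 4916/(-9566)) = 1/(58591 - 4916*(-1/9566)) = 1/(58591 + 2458/4783) = 1/(280243211/4783) = 4783/280243211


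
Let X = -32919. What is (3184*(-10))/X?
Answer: 31840/32919 ≈ 0.96722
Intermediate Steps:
(3184*(-10))/X = (3184*(-10))/(-32919) = -31840*(-1/32919) = 31840/32919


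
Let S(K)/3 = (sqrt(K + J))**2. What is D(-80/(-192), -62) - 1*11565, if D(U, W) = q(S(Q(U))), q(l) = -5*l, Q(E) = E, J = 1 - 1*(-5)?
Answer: -46645/4 ≈ -11661.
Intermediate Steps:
J = 6 (J = 1 + 5 = 6)
S(K) = 18 + 3*K (S(K) = 3*(sqrt(K + 6))**2 = 3*(sqrt(6 + K))**2 = 3*(6 + K) = 18 + 3*K)
D(U, W) = -90 - 15*U (D(U, W) = -5*(18 + 3*U) = -90 - 15*U)
D(-80/(-192), -62) - 1*11565 = (-90 - (-1200)/(-192)) - 1*11565 = (-90 - (-1200)*(-1)/192) - 11565 = (-90 - 15*5/12) - 11565 = (-90 - 25/4) - 11565 = -385/4 - 11565 = -46645/4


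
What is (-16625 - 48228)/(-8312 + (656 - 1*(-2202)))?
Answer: 64853/5454 ≈ 11.891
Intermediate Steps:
(-16625 - 48228)/(-8312 + (656 - 1*(-2202))) = -64853/(-8312 + (656 + 2202)) = -64853/(-8312 + 2858) = -64853/(-5454) = -64853*(-1/5454) = 64853/5454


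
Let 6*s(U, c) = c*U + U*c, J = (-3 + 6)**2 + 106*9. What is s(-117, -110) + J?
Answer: 5253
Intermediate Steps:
J = 963 (J = 3**2 + 954 = 9 + 954 = 963)
s(U, c) = U*c/3 (s(U, c) = (c*U + U*c)/6 = (U*c + U*c)/6 = (2*U*c)/6 = U*c/3)
s(-117, -110) + J = (1/3)*(-117)*(-110) + 963 = 4290 + 963 = 5253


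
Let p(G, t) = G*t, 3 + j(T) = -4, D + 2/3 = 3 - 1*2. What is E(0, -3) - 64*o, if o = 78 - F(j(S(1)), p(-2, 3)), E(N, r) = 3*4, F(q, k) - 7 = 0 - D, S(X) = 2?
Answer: -13660/3 ≈ -4553.3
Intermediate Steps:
D = ⅓ (D = -⅔ + (3 - 1*2) = -⅔ + (3 - 2) = -⅔ + 1 = ⅓ ≈ 0.33333)
j(T) = -7 (j(T) = -3 - 4 = -7)
F(q, k) = 20/3 (F(q, k) = 7 + (0 - 1*⅓) = 7 + (0 - ⅓) = 7 - ⅓ = 20/3)
E(N, r) = 12
o = 214/3 (o = 78 - 1*20/3 = 78 - 20/3 = 214/3 ≈ 71.333)
E(0, -3) - 64*o = 12 - 64*214/3 = 12 - 13696/3 = -13660/3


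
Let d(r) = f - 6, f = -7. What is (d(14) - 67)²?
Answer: 6400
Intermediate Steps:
d(r) = -13 (d(r) = -7 - 6 = -13)
(d(14) - 67)² = (-13 - 67)² = (-80)² = 6400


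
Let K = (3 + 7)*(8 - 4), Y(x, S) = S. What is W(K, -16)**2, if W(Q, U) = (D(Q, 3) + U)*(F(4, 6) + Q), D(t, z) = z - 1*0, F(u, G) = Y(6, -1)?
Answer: 257049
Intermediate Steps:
F(u, G) = -1
D(t, z) = z (D(t, z) = z + 0 = z)
K = 40 (K = 10*4 = 40)
W(Q, U) = (-1 + Q)*(3 + U) (W(Q, U) = (3 + U)*(-1 + Q) = (-1 + Q)*(3 + U))
W(K, -16)**2 = (-3 - 1*(-16) + 3*40 + 40*(-16))**2 = (-3 + 16 + 120 - 640)**2 = (-507)**2 = 257049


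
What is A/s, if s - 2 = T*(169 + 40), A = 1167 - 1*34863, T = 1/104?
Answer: -1168128/139 ≈ -8403.8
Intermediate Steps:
T = 1/104 ≈ 0.0096154
A = -33696 (A = 1167 - 34863 = -33696)
s = 417/104 (s = 2 + (169 + 40)/104 = 2 + (1/104)*209 = 2 + 209/104 = 417/104 ≈ 4.0096)
A/s = -33696/417/104 = -33696*104/417 = -1168128/139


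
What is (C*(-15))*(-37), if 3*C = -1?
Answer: -185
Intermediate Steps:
C = -⅓ (C = (⅓)*(-1) = -⅓ ≈ -0.33333)
(C*(-15))*(-37) = -⅓*(-15)*(-37) = 5*(-37) = -185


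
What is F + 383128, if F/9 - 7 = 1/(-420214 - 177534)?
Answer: 229051653859/597748 ≈ 3.8319e+5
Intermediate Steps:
F = 37658115/597748 (F = 63 + 9/(-420214 - 177534) = 63 + 9/(-597748) = 63 + 9*(-1/597748) = 63 - 9/597748 = 37658115/597748 ≈ 63.000)
F + 383128 = 37658115/597748 + 383128 = 229051653859/597748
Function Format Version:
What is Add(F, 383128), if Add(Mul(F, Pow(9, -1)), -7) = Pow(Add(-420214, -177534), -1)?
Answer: Rational(229051653859, 597748) ≈ 3.8319e+5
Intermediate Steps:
F = Rational(37658115, 597748) (F = Add(63, Mul(9, Pow(Add(-420214, -177534), -1))) = Add(63, Mul(9, Pow(-597748, -1))) = Add(63, Mul(9, Rational(-1, 597748))) = Add(63, Rational(-9, 597748)) = Rational(37658115, 597748) ≈ 63.000)
Add(F, 383128) = Add(Rational(37658115, 597748), 383128) = Rational(229051653859, 597748)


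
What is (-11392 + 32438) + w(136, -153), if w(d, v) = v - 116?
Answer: 20777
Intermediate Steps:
w(d, v) = -116 + v
(-11392 + 32438) + w(136, -153) = (-11392 + 32438) + (-116 - 153) = 21046 - 269 = 20777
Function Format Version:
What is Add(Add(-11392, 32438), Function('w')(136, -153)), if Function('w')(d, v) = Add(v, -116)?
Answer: 20777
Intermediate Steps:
Function('w')(d, v) = Add(-116, v)
Add(Add(-11392, 32438), Function('w')(136, -153)) = Add(Add(-11392, 32438), Add(-116, -153)) = Add(21046, -269) = 20777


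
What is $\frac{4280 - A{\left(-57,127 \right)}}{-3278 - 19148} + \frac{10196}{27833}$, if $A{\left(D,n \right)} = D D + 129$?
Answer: $\frac{101775065}{312091429} \approx 0.32611$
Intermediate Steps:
$A{\left(D,n \right)} = 129 + D^{2}$ ($A{\left(D,n \right)} = D^{2} + 129 = 129 + D^{2}$)
$\frac{4280 - A{\left(-57,127 \right)}}{-3278 - 19148} + \frac{10196}{27833} = \frac{4280 - \left(129 + \left(-57\right)^{2}\right)}{-3278 - 19148} + \frac{10196}{27833} = \frac{4280 - \left(129 + 3249\right)}{-22426} + 10196 \cdot \frac{1}{27833} = \left(4280 - 3378\right) \left(- \frac{1}{22426}\right) + \frac{10196}{27833} = 902 \left(- \frac{1}{22426}\right) + \frac{10196}{27833} = - \frac{451}{11213} + \frac{10196}{27833} = \frac{101775065}{312091429}$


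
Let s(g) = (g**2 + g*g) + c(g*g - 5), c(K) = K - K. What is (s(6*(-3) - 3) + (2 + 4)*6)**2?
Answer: 842724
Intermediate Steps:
c(K) = 0
s(g) = 2*g**2 (s(g) = (g**2 + g*g) + 0 = (g**2 + g**2) + 0 = 2*g**2 + 0 = 2*g**2)
(s(6*(-3) - 3) + (2 + 4)*6)**2 = (2*(6*(-3) - 3)**2 + (2 + 4)*6)**2 = (2*(-18 - 3)**2 + 6*6)**2 = (2*(-21)**2 + 36)**2 = (2*441 + 36)**2 = (882 + 36)**2 = 918**2 = 842724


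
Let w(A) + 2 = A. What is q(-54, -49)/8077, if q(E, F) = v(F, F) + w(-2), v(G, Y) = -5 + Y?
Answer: -58/8077 ≈ -0.0071809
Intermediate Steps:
w(A) = -2 + A
q(E, F) = -9 + F (q(E, F) = (-5 + F) + (-2 - 2) = (-5 + F) - 4 = -9 + F)
q(-54, -49)/8077 = (-9 - 49)/8077 = -58*1/8077 = -58/8077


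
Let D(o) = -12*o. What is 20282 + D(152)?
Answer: 18458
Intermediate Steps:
20282 + D(152) = 20282 - 12*152 = 20282 - 1824 = 18458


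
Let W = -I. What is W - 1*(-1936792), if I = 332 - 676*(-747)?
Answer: 1431488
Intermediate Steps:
I = 505304 (I = 332 + 504972 = 505304)
W = -505304 (W = -1*505304 = -505304)
W - 1*(-1936792) = -505304 - 1*(-1936792) = -505304 + 1936792 = 1431488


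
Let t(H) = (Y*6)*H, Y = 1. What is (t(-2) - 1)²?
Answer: 169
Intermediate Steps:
t(H) = 6*H (t(H) = (1*6)*H = 6*H)
(t(-2) - 1)² = (6*(-2) - 1)² = (-12 - 1)² = (-13)² = 169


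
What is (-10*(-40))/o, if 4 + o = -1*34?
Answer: -200/19 ≈ -10.526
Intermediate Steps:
o = -38 (o = -4 - 1*34 = -4 - 34 = -38)
(-10*(-40))/o = -10*(-40)/(-38) = 400*(-1/38) = -200/19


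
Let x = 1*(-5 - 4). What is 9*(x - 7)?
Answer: -144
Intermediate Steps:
x = -9 (x = 1*(-9) = -9)
9*(x - 7) = 9*(-9 - 7) = 9*(-16) = -144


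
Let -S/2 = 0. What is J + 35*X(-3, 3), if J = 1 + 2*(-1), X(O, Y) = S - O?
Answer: 104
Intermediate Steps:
S = 0 (S = -2*0 = 0)
X(O, Y) = -O (X(O, Y) = 0 - O = -O)
J = -1 (J = 1 - 2 = -1)
J + 35*X(-3, 3) = -1 + 35*(-1*(-3)) = -1 + 35*3 = -1 + 105 = 104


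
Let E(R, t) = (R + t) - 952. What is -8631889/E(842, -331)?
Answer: 176161/9 ≈ 19573.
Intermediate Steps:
E(R, t) = -952 + R + t
-8631889/E(842, -331) = -8631889/(-952 + 842 - 331) = -8631889/(-441) = -8631889*(-1/441) = 176161/9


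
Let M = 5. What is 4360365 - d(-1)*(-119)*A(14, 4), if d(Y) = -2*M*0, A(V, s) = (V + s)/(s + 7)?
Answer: 4360365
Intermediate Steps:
A(V, s) = (V + s)/(7 + s)
d(Y) = 0 (d(Y) = -2*5*0 = -10*0 = 0)
4360365 - d(-1)*(-119)*A(14, 4) = 4360365 - 0*(-119)*(14 + 4)/(7 + 4) = 4360365 - 0*18/11 = 4360365 - 1*0 = 4360365 + 0 = 4360365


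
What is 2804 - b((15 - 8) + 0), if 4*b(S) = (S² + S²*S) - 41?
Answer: 10865/4 ≈ 2716.3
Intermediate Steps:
b(S) = -41/4 + S²/4 + S³/4 (b(S) = ((S² + S²*S) - 41)/4 = ((S² + S³) - 41)/4 = (-41 + S² + S³)/4 = -41/4 + S²/4 + S³/4)
2804 - b((15 - 8) + 0) = 2804 - (-41/4 + ((15 - 8) + 0)²/4 + ((15 - 8) + 0)³/4) = 2804 - (-41/4 + (7 + 0)²/4 + (7 + 0)³/4) = 2804 - (-41/4 + (¼)*7² + (¼)*7³) = 2804 - (-41/4 + (¼)*49 + (¼)*343) = 2804 - (-41/4 + 49/4 + 343/4) = 2804 - 1*351/4 = 2804 - 351/4 = 10865/4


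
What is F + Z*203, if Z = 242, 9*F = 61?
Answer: 442195/9 ≈ 49133.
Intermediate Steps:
F = 61/9 (F = (⅑)*61 = 61/9 ≈ 6.7778)
F + Z*203 = 61/9 + 242*203 = 61/9 + 49126 = 442195/9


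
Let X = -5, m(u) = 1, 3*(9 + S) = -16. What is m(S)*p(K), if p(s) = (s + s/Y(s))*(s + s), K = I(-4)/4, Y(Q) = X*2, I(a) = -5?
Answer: 45/16 ≈ 2.8125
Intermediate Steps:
S = -43/3 (S = -9 + (⅓)*(-16) = -9 - 16/3 = -43/3 ≈ -14.333)
Y(Q) = -10 (Y(Q) = -5*2 = -10)
K = -5/4 ≈ -1.2500
p(s) = 9*s²/5 (p(s) = (s + s/(-10))*(s + s) = (s + s*(-⅒))*(2*s) = (s - s/10)*(2*s) = (9*s/10)*(2*s) = 9*s²/5)
m(S)*p(K) = 1*(9*(-5/4)²/5) = 1*((9/5)*(25/16)) = 1*(45/16) = 45/16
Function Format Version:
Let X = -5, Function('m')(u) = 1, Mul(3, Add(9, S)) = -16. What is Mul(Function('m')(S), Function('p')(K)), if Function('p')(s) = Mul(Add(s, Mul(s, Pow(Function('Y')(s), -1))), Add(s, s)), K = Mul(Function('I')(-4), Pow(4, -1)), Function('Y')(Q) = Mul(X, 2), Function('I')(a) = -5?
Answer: Rational(45, 16) ≈ 2.8125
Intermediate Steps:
S = Rational(-43, 3) (S = Add(-9, Mul(Rational(1, 3), -16)) = Add(-9, Rational(-16, 3)) = Rational(-43, 3) ≈ -14.333)
Function('Y')(Q) = -10 (Function('Y')(Q) = Mul(-5, 2) = -10)
K = Rational(-5, 4) (K = Mul(-5, Pow(4, -1)) = Mul(-5, Rational(1, 4)) = Rational(-5, 4) ≈ -1.2500)
Function('p')(s) = Mul(Rational(9, 5), Pow(s, 2)) (Function('p')(s) = Mul(Add(s, Mul(s, Pow(-10, -1))), Add(s, s)) = Mul(Add(s, Mul(s, Rational(-1, 10))), Mul(2, s)) = Mul(Add(s, Mul(Rational(-1, 10), s)), Mul(2, s)) = Mul(Mul(Rational(9, 10), s), Mul(2, s)) = Mul(Rational(9, 5), Pow(s, 2)))
Mul(Function('m')(S), Function('p')(K)) = Mul(1, Mul(Rational(9, 5), Pow(Rational(-5, 4), 2))) = Mul(1, Mul(Rational(9, 5), Rational(25, 16))) = Mul(1, Rational(45, 16)) = Rational(45, 16)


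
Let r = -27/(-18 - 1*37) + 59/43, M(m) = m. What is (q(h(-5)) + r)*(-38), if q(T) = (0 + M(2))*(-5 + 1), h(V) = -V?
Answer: 551532/2365 ≈ 233.21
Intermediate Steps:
r = 4406/2365 (r = -27/(-18 - 37) + 59*(1/43) = -27/(-55) + 59/43 = -27*(-1/55) + 59/43 = 27/55 + 59/43 = 4406/2365 ≈ 1.8630)
q(T) = -8 (q(T) = (0 + 2)*(-5 + 1) = 2*(-4) = -8)
(q(h(-5)) + r)*(-38) = (-8 + 4406/2365)*(-38) = -14514/2365*(-38) = 551532/2365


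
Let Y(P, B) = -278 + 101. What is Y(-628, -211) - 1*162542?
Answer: -162719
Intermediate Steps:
Y(P, B) = -177
Y(-628, -211) - 1*162542 = -177 - 1*162542 = -177 - 162542 = -162719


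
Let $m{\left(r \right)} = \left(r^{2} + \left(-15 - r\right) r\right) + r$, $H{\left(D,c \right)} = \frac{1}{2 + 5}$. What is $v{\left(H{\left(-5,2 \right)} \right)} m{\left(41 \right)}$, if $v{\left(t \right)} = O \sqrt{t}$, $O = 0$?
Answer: $0$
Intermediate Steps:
$H{\left(D,c \right)} = \frac{1}{7}$
$v{\left(t \right)} = 0$ ($v{\left(t \right)} = 0 \sqrt{t} = 0$)
$m{\left(r \right)} = r + r^{2} + r \left(-15 - r\right)$ ($m{\left(r \right)} = \left(r^{2} + r \left(-15 - r\right)\right) + r = r + r^{2} + r \left(-15 - r\right)$)
$v{\left(H{\left(-5,2 \right)} \right)} m{\left(41 \right)} = 0 \left(\left(-14\right) 41\right) = 0 \left(-574\right) = 0$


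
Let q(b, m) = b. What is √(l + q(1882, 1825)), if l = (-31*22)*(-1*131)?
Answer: 6*√2534 ≈ 302.03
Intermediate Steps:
l = 89342 (l = -682*(-131) = 89342)
√(l + q(1882, 1825)) = √(89342 + 1882) = √91224 = 6*√2534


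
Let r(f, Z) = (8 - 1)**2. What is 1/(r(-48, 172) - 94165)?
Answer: -1/94116 ≈ -1.0625e-5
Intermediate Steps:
r(f, Z) = 49 (r(f, Z) = 7**2 = 49)
1/(r(-48, 172) - 94165) = 1/(49 - 94165) = 1/(-94116) = -1/94116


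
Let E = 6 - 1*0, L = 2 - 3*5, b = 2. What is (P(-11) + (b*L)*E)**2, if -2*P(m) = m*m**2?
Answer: 1038361/4 ≈ 2.5959e+5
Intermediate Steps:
P(m) = -m**3/2 (P(m) = -m*m**2/2 = -m**3/2)
L = -13 (L = 2 - 15 = -13)
E = 6 (E = 6 + 0 = 6)
(P(-11) + (b*L)*E)**2 = (-1/2*(-11)**3 + (2*(-13))*6)**2 = (-1/2*(-1331) - 26*6)**2 = (1331/2 - 156)**2 = (1019/2)**2 = 1038361/4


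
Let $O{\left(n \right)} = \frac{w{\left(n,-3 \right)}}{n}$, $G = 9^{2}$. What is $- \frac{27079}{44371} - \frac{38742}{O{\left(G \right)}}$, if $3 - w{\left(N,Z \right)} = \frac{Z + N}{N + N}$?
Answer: $- \frac{1879750692553}{1508614} \approx -1.246 \cdot 10^{6}$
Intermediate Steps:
$w{\left(N,Z \right)} = 3 - \frac{N + Z}{2 N}$ ($w{\left(N,Z \right)} = 3 - \frac{Z + N}{N + N} = 3 - \frac{N + Z}{2 N}$)
$G = 81$
$O{\left(n \right)} = \frac{3 + 5 n}{2 n^{2}}$ ($O{\left(n \right)} = \frac{\frac{1}{2} \frac{1}{n} \left(\left(-1\right) \left(-3\right) + 5 n\right)}{n} = \frac{\frac{1}{2} \frac{1}{n} \left(3 + 5 n\right)}{n} = \frac{3 + 5 n}{2 n^{2}}$)
$- \frac{27079}{44371} - \frac{38742}{O{\left(G \right)}} = - \frac{27079}{44371} - \frac{38742}{\frac{1}{2} \cdot \frac{1}{6561} \left(3 + 5 \cdot 81\right)} = \left(-27079\right) \frac{1}{44371} - \frac{38742}{\frac{1}{2} \cdot \frac{1}{6561} \left(3 + 405\right)} = - \frac{27079}{44371} - \frac{38742}{\frac{1}{2} \cdot \frac{1}{6561} \cdot 408} = - \frac{27079}{44371} - \frac{38742}{\frac{68}{2187}} = - \frac{27079}{44371} - \frac{42364377}{34} = - \frac{1879750692553}{1508614}$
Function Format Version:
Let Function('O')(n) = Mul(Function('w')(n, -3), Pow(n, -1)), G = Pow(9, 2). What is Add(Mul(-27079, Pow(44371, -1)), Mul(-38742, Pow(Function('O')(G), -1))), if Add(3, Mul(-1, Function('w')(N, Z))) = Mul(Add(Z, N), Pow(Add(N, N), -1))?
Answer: Rational(-1879750692553, 1508614) ≈ -1.2460e+6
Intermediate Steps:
Function('w')(N, Z) = Add(3, Mul(Rational(-1, 2), Pow(N, -1), Add(N, Z))) (Function('w')(N, Z) = Add(3, Mul(-1, Mul(Add(Z, N), Pow(Add(N, N), -1)))) = Add(3, Mul(-1, Mul(Add(N, Z), Pow(Mul(2, N), -1)))) = Add(3, Mul(-1, Mul(Add(N, Z), Mul(Rational(1, 2), Pow(N, -1))))) = Add(3, Mul(-1, Mul(Rational(1, 2), Pow(N, -1), Add(N, Z)))) = Add(3, Mul(Rational(-1, 2), Pow(N, -1), Add(N, Z))))
G = 81
Function('O')(n) = Mul(Rational(1, 2), Pow(n, -2), Add(3, Mul(5, n))) (Function('O')(n) = Mul(Mul(Rational(1, 2), Pow(n, -1), Add(Mul(-1, -3), Mul(5, n))), Pow(n, -1)) = Mul(Mul(Rational(1, 2), Pow(n, -1), Add(3, Mul(5, n))), Pow(n, -1)) = Mul(Rational(1, 2), Pow(n, -2), Add(3, Mul(5, n))))
Add(Mul(-27079, Pow(44371, -1)), Mul(-38742, Pow(Function('O')(G), -1))) = Add(Mul(-27079, Pow(44371, -1)), Mul(-38742, Pow(Mul(Rational(1, 2), Pow(81, -2), Add(3, Mul(5, 81))), -1))) = Add(Mul(-27079, Rational(1, 44371)), Mul(-38742, Pow(Mul(Rational(1, 2), Rational(1, 6561), Add(3, 405)), -1))) = Add(Rational(-27079, 44371), Mul(-38742, Pow(Mul(Rational(1, 2), Rational(1, 6561), 408), -1))) = Add(Rational(-27079, 44371), Mul(-38742, Pow(Rational(68, 2187), -1))) = Add(Rational(-27079, 44371), Mul(-38742, Rational(2187, 68))) = Add(Rational(-27079, 44371), Rational(-42364377, 34)) = Rational(-1879750692553, 1508614)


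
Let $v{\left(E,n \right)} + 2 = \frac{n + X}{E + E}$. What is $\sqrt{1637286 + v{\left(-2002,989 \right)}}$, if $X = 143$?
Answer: $\frac{\sqrt{1640559922001}}{1001} \approx 1279.6$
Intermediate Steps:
$v{\left(E,n \right)} = -2 + \frac{143 + n}{2 E}$ ($v{\left(E,n \right)} = -2 + \frac{n + 143}{E + E} = -2 + \frac{143 + n}{2 E}$)
$\sqrt{1637286 + v{\left(-2002,989 \right)}} = \sqrt{1637286 + \frac{143 + 989 - -8008}{2 \left(-2002\right)}} = \sqrt{1637286 + \frac{1}{2} \left(- \frac{1}{2002}\right) \left(143 + 989 + 8008\right)} = \sqrt{1637286 + \frac{1}{2} \left(- \frac{1}{2002}\right) 9140} = \sqrt{1637286 - \frac{2285}{1001}} = \sqrt{\frac{1638921001}{1001}} = \frac{\sqrt{1640559922001}}{1001}$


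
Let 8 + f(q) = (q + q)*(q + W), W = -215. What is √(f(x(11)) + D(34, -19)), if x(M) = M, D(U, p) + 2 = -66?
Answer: 2*I*√1141 ≈ 67.557*I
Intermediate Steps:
D(U, p) = -68 (D(U, p) = -2 - 66 = -68)
f(q) = -8 + 2*q*(-215 + q) (f(q) = -8 + (q + q)*(q - 215) = -8 + (2*q)*(-215 + q) = -8 + 2*q*(-215 + q))
√(f(x(11)) + D(34, -19)) = √((-8 - 430*11 + 2*11²) - 68) = √((-8 - 4730 + 2*121) - 68) = √((-8 - 4730 + 242) - 68) = √(-4496 - 68) = √(-4564) = 2*I*√1141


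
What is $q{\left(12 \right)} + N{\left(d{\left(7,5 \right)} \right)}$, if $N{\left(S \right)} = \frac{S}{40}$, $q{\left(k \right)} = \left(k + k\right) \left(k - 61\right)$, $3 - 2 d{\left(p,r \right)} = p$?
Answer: $- \frac{23521}{20} \approx -1176.1$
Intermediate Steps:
$d{\left(p,r \right)} = \frac{3}{2} - \frac{p}{2}$
$q{\left(k \right)} = 2 k \left(-61 + k\right)$
$N{\left(S \right)} = \frac{S}{40}$ ($N{\left(S \right)} = S \frac{1}{40} = \frac{S}{40}$)
$q{\left(12 \right)} + N{\left(d{\left(7,5 \right)} \right)} = 2 \cdot 12 \left(-61 + 12\right) + \frac{\frac{3}{2} - \frac{7}{2}}{40} = 2 \cdot 12 \left(-49\right) + \frac{\frac{3}{2} - \frac{7}{2}}{40} = -1176 + \frac{1}{40} \left(-2\right) = -1176 - \frac{1}{20} = - \frac{23521}{20}$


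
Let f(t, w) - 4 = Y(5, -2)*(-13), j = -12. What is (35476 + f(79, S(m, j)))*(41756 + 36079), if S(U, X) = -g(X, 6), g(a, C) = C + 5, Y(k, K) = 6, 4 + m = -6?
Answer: 2755514670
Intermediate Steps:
m = -10 (m = -4 - 6 = -10)
g(a, C) = 5 + C
S(U, X) = -11 (S(U, X) = -(5 + 6) = -1*11 = -11)
f(t, w) = -74 (f(t, w) = 4 + 6*(-13) = 4 - 78 = -74)
(35476 + f(79, S(m, j)))*(41756 + 36079) = (35476 - 74)*(41756 + 36079) = 35402*77835 = 2755514670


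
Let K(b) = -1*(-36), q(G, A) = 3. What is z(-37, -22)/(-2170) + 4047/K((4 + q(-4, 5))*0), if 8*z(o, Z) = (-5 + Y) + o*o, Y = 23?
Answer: 5850499/52080 ≈ 112.34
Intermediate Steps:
z(o, Z) = 9/4 + o²/8 (z(o, Z) = ((-5 + 23) + o*o)/8 = (18 + o²)/8 = 9/4 + o²/8)
K(b) = 36
z(-37, -22)/(-2170) + 4047/K((4 + q(-4, 5))*0) = (9/4 + (⅛)*(-37)²)/(-2170) + 4047/36 = (9/4 + (⅛)*1369)*(-1/2170) + 4047*(1/36) = (9/4 + 1369/8)*(-1/2170) + 1349/12 = (1387/8)*(-1/2170) + 1349/12 = -1387/17360 + 1349/12 = 5850499/52080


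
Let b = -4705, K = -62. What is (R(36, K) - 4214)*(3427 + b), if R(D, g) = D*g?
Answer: 8237988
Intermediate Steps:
(R(36, K) - 4214)*(3427 + b) = (36*(-62) - 4214)*(3427 - 4705) = (-2232 - 4214)*(-1278) = -6446*(-1278) = 8237988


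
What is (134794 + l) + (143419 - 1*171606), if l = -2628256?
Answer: -2521649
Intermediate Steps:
(134794 + l) + (143419 - 1*171606) = (134794 - 2628256) + (143419 - 1*171606) = -2493462 + (143419 - 171606) = -2493462 - 28187 = -2521649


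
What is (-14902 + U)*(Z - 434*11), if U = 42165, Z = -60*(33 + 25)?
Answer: -225028802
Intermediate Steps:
Z = -3480 (Z = -60*58 = -3480)
(-14902 + U)*(Z - 434*11) = (-14902 + 42165)*(-3480 - 434*11) = 27263*(-3480 - 4774) = 27263*(-8254) = -225028802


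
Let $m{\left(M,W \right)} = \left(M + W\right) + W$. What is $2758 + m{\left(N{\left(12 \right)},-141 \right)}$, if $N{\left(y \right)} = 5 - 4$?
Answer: $2477$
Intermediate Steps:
$N{\left(y \right)} = 1$
$m{\left(M,W \right)} = M + 2 W$
$2758 + m{\left(N{\left(12 \right)},-141 \right)} = 2758 + \left(1 + 2 \left(-141\right)\right) = 2758 + \left(1 - 282\right) = 2758 - 281 = 2477$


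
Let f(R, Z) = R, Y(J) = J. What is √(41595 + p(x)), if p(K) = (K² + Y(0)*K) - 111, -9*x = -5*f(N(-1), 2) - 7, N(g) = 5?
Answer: 2*√840307/9 ≈ 203.71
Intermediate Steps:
x = 32/9 (x = -(-5*5 - 7)/9 = -(-25 - 7)/9 = -⅑*(-32) = 32/9 ≈ 3.5556)
p(K) = -111 + K² (p(K) = (K² + 0*K) - 111 = (K² + 0) - 111 = K² - 111 = -111 + K²)
√(41595 + p(x)) = √(41595 + (-111 + (32/9)²)) = √(41595 + (-111 + 1024/81)) = √(41595 - 7967/81) = √(3361228/81) = 2*√840307/9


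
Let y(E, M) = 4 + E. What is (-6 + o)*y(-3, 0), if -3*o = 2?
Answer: -20/3 ≈ -6.6667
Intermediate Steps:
o = -2/3 (o = -1/3*2 = -2/3 ≈ -0.66667)
(-6 + o)*y(-3, 0) = (-6 - 2/3)*(4 - 3) = -20/3*1 = -20/3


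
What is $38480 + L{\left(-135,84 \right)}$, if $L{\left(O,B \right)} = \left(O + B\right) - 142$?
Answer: $38287$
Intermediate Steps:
$L{\left(O,B \right)} = -142 + B + O$ ($L{\left(O,B \right)} = \left(B + O\right) - 142 = -142 + B + O$)
$38480 + L{\left(-135,84 \right)} = 38480 - 193 = 38287$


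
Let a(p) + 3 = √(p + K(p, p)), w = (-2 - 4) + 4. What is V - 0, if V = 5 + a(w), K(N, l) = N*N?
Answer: 2 + √2 ≈ 3.4142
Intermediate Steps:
K(N, l) = N²
w = -2 (w = -6 + 4 = -2)
a(p) = -3 + √(p + p²)
V = 2 + √2 (V = 5 + (-3 + √(-2*(1 - 2))) = 5 + (-3 + √(-2*(-1))) = 5 + (-3 + √2) = 2 + √2 ≈ 3.4142)
V - 0 = (2 + √2) - 0 = (2 + √2) - 29*0 = (2 + √2) + 0 = 2 + √2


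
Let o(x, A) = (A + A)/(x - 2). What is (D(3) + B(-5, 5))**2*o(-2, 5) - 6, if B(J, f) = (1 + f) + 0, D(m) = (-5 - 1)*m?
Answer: -366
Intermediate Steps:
o(x, A) = 2*A/(-2 + x) (o(x, A) = (2*A)/(-2 + x) = 2*A/(-2 + x))
D(m) = -6*m
B(J, f) = 1 + f
(D(3) + B(-5, 5))**2*o(-2, 5) - 6 = (-6*3 + (1 + 5))**2*(2*5/(-2 - 2)) - 6 = (-18 + 6)**2*(2*5/(-4)) - 6 = (-12)**2*(2*5*(-1/4)) - 6 = 144*(-5/2) - 6 = -360 - 6 = -366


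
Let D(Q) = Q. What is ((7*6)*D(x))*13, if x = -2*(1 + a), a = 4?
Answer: -5460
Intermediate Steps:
x = -10 (x = -2*(1 + 4) = -2*5 = -10)
((7*6)*D(x))*13 = ((7*6)*(-10))*13 = (42*(-10))*13 = -420*13 = -5460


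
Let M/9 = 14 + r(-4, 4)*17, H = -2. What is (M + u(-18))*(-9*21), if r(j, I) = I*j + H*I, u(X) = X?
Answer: 673596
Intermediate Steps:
r(j, I) = -2*I + I*j (r(j, I) = I*j - 2*I = -2*I + I*j)
M = -3546 (M = 9*(14 + (4*(-2 - 4))*17) = 9*(14 + (4*(-6))*17) = 9*(14 - 24*17) = 9*(14 - 408) = 9*(-394) = -3546)
(M + u(-18))*(-9*21) = (-3546 - 18)*(-9*21) = -3564*(-189) = 673596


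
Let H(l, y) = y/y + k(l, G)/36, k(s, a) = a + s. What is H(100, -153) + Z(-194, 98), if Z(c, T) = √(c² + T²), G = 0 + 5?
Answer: 47/12 + 2*√11810 ≈ 221.26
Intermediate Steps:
G = 5
H(l, y) = 41/36 + l/36 (H(l, y) = y/y + (5 + l)/36 = 1 + (5 + l)*(1/36) = 1 + (5/36 + l/36) = 41/36 + l/36)
Z(c, T) = √(T² + c²)
H(100, -153) + Z(-194, 98) = (41/36 + (1/36)*100) + √(98² + (-194)²) = (41/36 + 25/9) + √(9604 + 37636) = 47/12 + √47240 = 47/12 + 2*√11810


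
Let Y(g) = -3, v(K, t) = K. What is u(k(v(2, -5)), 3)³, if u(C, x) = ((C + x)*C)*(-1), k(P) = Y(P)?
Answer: 0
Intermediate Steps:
k(P) = -3
u(C, x) = -C*(C + x) (u(C, x) = (C*(C + x))*(-1) = -C*(C + x))
u(k(v(2, -5)), 3)³ = (-1*(-3)*(-3 + 3))³ = (-1*(-3)*0)³ = 0³ = 0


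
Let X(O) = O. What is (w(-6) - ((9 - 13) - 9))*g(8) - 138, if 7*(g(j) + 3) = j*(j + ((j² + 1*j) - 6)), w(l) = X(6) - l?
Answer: 13309/7 ≈ 1901.3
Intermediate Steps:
w(l) = 6 - l
g(j) = -3 + j*(-6 + j² + 2*j)/7 (g(j) = -3 + (j*(j + ((j² + 1*j) - 6)))/7 = -3 + (j*(j + ((j² + j) - 6)))/7 = -3 + (j*(j + ((j + j²) - 6)))/7 = -3 + (j*(j + (-6 + j + j²)))/7 = -3 + (j*(-6 + j² + 2*j))/7 = -3 + j*(-6 + j² + 2*j)/7)
(w(-6) - ((9 - 13) - 9))*g(8) - 138 = ((6 - 1*(-6)) - ((9 - 13) - 9))*(-3 - 6/7*8 + (⅐)*8³ + (2/7)*8²) - 138 = ((6 + 6) - (-4 - 9))*(-3 - 48/7 + (⅐)*512 + (2/7)*64) - 138 = (12 - 1*(-13))*(-3 - 48/7 + 512/7 + 128/7) - 138 = (12 + 13)*(571/7) - 138 = 25*(571/7) - 138 = 14275/7 - 138 = 13309/7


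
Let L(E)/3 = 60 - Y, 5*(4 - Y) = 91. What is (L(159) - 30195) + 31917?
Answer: 9723/5 ≈ 1944.6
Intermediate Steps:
Y = -71/5 (Y = 4 - ⅕*91 = 4 - 91/5 = -71/5 ≈ -14.200)
L(E) = 1113/5 (L(E) = 3*(60 - 1*(-71/5)) = 3*(60 + 71/5) = 3*(371/5) = 1113/5)
(L(159) - 30195) + 31917 = (1113/5 - 30195) + 31917 = -149862/5 + 31917 = 9723/5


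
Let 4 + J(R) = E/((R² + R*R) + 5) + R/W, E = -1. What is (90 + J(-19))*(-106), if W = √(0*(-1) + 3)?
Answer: -6627226/727 + 2014*√3/3 ≈ -7953.1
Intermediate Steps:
W = √3 (W = √(0 + 3) = √3 ≈ 1.7320)
J(R) = -4 - 1/(5 + 2*R²) + R*√3/3 (J(R) = -4 + (-1/((R² + R*R) + 5) + R/(√3)) = -4 + (-1/((R² + R²) + 5) + R*(√3/3)) = -4 + (-1/(2*R² + 5) + R*√3/3) = -4 + (-1/(5 + 2*R²) + R*√3/3) = -4 - 1/(5 + 2*R²) + R*√3/3)
(90 + J(-19))*(-106) = (90 + (-63 - 24*(-19)² + 2*√3*(-19)³ + 5*(-19)*√3)/(3*(5 + 2*(-19)²)))*(-106) = (90 + (-63 - 24*361 + 2*√3*(-6859) - 95*√3)/(3*(5 + 2*361)))*(-106) = (90 + (-63 - 8664 - 13718*√3 - 95*√3)/(3*(5 + 722)))*(-106) = (90 + (⅓)*(-8727 - 13813*√3)/727)*(-106) = (90 + (⅓)*(1/727)*(-8727 - 13813*√3))*(-106) = (90 + (-2909/727 - 19*√3/3))*(-106) = (62521/727 - 19*√3/3)*(-106) = -6627226/727 + 2014*√3/3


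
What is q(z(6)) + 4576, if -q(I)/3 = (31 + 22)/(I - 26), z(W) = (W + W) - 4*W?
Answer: 174047/38 ≈ 4580.2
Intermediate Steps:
z(W) = -2*W (z(W) = 2*W - 4*W = -2*W)
q(I) = -159/(-26 + I) (q(I) = -3*(31 + 22)/(I - 26) = -159/(-26 + I))
q(z(6)) + 4576 = -159/(-26 - 2*6) + 4576 = -159/(-26 - 12) + 4576 = -159/(-38) + 4576 = -159*(-1/38) + 4576 = 159/38 + 4576 = 174047/38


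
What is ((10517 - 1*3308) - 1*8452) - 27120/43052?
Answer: -13385189/10763 ≈ -1243.6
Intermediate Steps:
((10517 - 1*3308) - 1*8452) - 27120/43052 = ((10517 - 3308) - 8452) - 27120*1/43052 = (7209 - 8452) - 6780/10763 = -1243 - 6780/10763 = -13385189/10763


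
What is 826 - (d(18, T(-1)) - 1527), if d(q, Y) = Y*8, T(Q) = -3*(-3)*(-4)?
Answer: 2641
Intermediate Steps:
T(Q) = -36 (T(Q) = 9*(-4) = -36)
d(q, Y) = 8*Y
826 - (d(18, T(-1)) - 1527) = 826 - (8*(-36) - 1527) = 826 - (-288 - 1527) = 826 - 1*(-1815) = 826 + 1815 = 2641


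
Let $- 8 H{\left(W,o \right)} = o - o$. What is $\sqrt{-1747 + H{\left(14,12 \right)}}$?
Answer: $i \sqrt{1747} \approx 41.797 i$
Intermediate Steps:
$H{\left(W,o \right)} = 0$ ($H{\left(W,o \right)} = - \frac{o - o}{8} = \left(- \frac{1}{8}\right) 0 = 0$)
$\sqrt{-1747 + H{\left(14,12 \right)}} = \sqrt{-1747 + 0} = \sqrt{-1747} = i \sqrt{1747}$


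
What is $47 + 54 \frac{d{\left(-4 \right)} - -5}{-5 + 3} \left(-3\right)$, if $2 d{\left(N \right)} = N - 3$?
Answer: $\frac{337}{2} \approx 168.5$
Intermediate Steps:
$d{\left(N \right)} = - \frac{3}{2} + \frac{N}{2}$ ($d{\left(N \right)} = \frac{N - 3}{2} = \frac{-3 + N}{2} = - \frac{3}{2} + \frac{N}{2}$)
$47 + 54 \frac{d{\left(-4 \right)} - -5}{-5 + 3} \left(-3\right) = 47 + 54 \frac{\left(- \frac{3}{2} + \frac{1}{2} \left(-4\right)\right) - -5}{-5 + 3} \left(-3\right) = 47 + 54 \frac{\left(- \frac{3}{2} - 2\right) + 5}{-2} \left(-3\right) = 47 + 54 - \frac{- \frac{7}{2} + 5}{2} \left(-3\right) = 47 + 54 \left(- \frac{1}{2}\right) \frac{3}{2} \left(-3\right) = 47 + 54 \left(\left(- \frac{3}{4}\right) \left(-3\right)\right) = 47 + 54 \cdot \frac{9}{4} = 47 + \frac{243}{2} = \frac{337}{2}$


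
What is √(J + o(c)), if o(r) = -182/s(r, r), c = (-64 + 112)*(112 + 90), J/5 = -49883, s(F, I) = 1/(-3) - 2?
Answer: I*√249337 ≈ 499.34*I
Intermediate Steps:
s(F, I) = -7/3 (s(F, I) = -⅓ - 2 = -7/3)
J = -249415 (J = 5*(-49883) = -249415)
c = 9696 (c = 48*202 = 9696)
o(r) = 78 (o(r) = -182/(-7/3) = -182*(-3/7) = 78)
√(J + o(c)) = √(-249415 + 78) = √(-249337) = I*√249337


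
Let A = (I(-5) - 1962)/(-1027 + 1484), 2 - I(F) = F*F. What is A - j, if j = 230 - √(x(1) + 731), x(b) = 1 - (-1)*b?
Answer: -107095/457 + √733 ≈ -207.27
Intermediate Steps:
I(F) = 2 - F² (I(F) = 2 - F*F = 2 - F²)
x(b) = 1 + b
A = -1985/457 (A = ((2 - 1*(-5)²) - 1962)/(-1027 + 1484) = ((2 - 1*25) - 1962)/457 = ((2 - 25) - 1962)*(1/457) = (-23 - 1962)*(1/457) = -1985*1/457 = -1985/457 ≈ -4.3435)
j = 230 - √733 (j = 230 - √((1 + 1) + 731) = 230 - √(2 + 731) = 230 - √733 ≈ 202.93)
A - j = -1985/457 - (230 - √733) = -1985/457 + (-230 + √733) = -107095/457 + √733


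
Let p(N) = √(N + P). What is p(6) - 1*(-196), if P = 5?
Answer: 196 + √11 ≈ 199.32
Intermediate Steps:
p(N) = √(5 + N) (p(N) = √(N + 5) = √(5 + N))
p(6) - 1*(-196) = √(5 + 6) - 1*(-196) = √11 + 196 = 196 + √11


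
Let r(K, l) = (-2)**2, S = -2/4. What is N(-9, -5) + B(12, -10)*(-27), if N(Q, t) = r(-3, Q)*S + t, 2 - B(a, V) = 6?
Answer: 101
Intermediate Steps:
B(a, V) = -4 (B(a, V) = 2 - 1*6 = 2 - 6 = -4)
S = -1/2 (S = -2*1/4 = -1/2 ≈ -0.50000)
r(K, l) = 4
N(Q, t) = -2 + t (N(Q, t) = 4*(-1/2) + t = -2 + t)
N(-9, -5) + B(12, -10)*(-27) = (-2 - 5) - 4*(-27) = -7 + 108 = 101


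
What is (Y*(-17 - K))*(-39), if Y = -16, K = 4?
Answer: -13104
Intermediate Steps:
(Y*(-17 - K))*(-39) = -16*(-17 - 1*4)*(-39) = -16*(-17 - 4)*(-39) = -16*(-21)*(-39) = 336*(-39) = -13104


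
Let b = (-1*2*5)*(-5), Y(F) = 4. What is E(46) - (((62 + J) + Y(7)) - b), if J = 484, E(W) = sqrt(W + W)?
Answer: -500 + 2*sqrt(23) ≈ -490.41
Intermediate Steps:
E(W) = sqrt(2)*sqrt(W) (E(W) = sqrt(2*W) = sqrt(2)*sqrt(W))
b = 50 (b = -2*5*(-5) = -10*(-5) = 50)
E(46) - (((62 + J) + Y(7)) - b) = sqrt(2)*sqrt(46) - (((62 + 484) + 4) - 1*50) = 2*sqrt(23) - ((546 + 4) - 50) = 2*sqrt(23) - (550 - 50) = 2*sqrt(23) - 1*500 = 2*sqrt(23) - 500 = -500 + 2*sqrt(23)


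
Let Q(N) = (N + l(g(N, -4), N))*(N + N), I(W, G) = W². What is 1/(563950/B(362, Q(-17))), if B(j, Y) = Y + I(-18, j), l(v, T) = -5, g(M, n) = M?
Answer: 536/281975 ≈ 0.0019009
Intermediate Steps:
Q(N) = 2*N*(-5 + N) (Q(N) = (N - 5)*(N + N) = (-5 + N)*(2*N) = 2*N*(-5 + N))
B(j, Y) = 324 + Y (B(j, Y) = Y + (-18)² = Y + 324 = 324 + Y)
1/(563950/B(362, Q(-17))) = 1/(563950/(324 + 2*(-17)*(-5 - 17))) = 1/(563950/(324 + 2*(-17)*(-22))) = 1/(563950/(324 + 748)) = 1/(563950/1072) = 1/(563950*(1/1072)) = 1/(281975/536) = 536/281975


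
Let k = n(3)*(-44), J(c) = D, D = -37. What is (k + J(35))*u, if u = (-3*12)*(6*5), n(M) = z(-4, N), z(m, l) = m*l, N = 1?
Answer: -150120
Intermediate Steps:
z(m, l) = l*m
J(c) = -37
n(M) = -4 (n(M) = 1*(-4) = -4)
u = -1080 (u = -36*30 = -1080)
k = 176 (k = -4*(-44) = 176)
(k + J(35))*u = (176 - 37)*(-1080) = 139*(-1080) = -150120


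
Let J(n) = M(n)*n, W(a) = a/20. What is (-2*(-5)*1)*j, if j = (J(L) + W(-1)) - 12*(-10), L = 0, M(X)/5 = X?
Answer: 2399/2 ≈ 1199.5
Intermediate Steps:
M(X) = 5*X
W(a) = a/20 (W(a) = a*(1/20) = a/20)
J(n) = 5*n² (J(n) = (5*n)*n = 5*n²)
j = 2399/20 (j = (5*0² + (1/20)*(-1)) - 12*(-10) = (5*0 - 1/20) + 120 = (0 - 1/20) + 120 = -1/20 + 120 = 2399/20 ≈ 119.95)
(-2*(-5)*1)*j = (-2*(-5)*1)*(2399/20) = (10*1)*(2399/20) = 10*(2399/20) = 2399/2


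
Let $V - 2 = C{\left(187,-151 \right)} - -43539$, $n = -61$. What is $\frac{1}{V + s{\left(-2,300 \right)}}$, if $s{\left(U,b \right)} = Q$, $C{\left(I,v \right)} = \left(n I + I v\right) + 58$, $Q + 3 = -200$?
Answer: $\frac{1}{3752} \approx 0.00026652$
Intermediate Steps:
$Q = -203$ ($Q = -3 - 200 = -203$)
$C{\left(I,v \right)} = 58 - 61 I + I v$ ($C{\left(I,v \right)} = \left(- 61 I + I v\right) + 58 = 58 - 61 I + I v$)
$s{\left(U,b \right)} = -203$
$V = 3955$ ($V = 2 + \left(\left(58 - 11407 + 187 \left(-151\right)\right) - -43539\right) = 2 + \left(\left(58 - 11407 - 28237\right) + 43539\right) = 2 + \left(-39586 + 43539\right) = 2 + 3953 = 3955$)
$\frac{1}{V + s{\left(-2,300 \right)}} = \frac{1}{3955 - 203} = \frac{1}{3752}$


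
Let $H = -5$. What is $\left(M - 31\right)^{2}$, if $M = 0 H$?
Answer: $961$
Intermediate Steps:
$M = 0$ ($M = 0 \left(-5\right) = 0$)
$\left(M - 31\right)^{2} = \left(0 - 31\right)^{2} = \left(-31\right)^{2} = 961$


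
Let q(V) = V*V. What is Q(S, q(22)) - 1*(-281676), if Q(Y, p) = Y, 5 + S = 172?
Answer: 281843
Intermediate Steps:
q(V) = V²
S = 167 (S = -5 + 172 = 167)
Q(S, q(22)) - 1*(-281676) = 167 - 1*(-281676) = 167 + 281676 = 281843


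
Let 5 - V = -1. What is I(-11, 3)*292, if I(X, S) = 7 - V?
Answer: 292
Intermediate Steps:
V = 6 (V = 5 - 1*(-1) = 5 + 1 = 6)
I(X, S) = 1 (I(X, S) = 7 - 1*6 = 7 - 6 = 1)
I(-11, 3)*292 = 1*292 = 292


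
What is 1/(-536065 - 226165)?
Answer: -1/762230 ≈ -1.3119e-6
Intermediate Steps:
1/(-536065 - 226165) = 1/(-762230) = -1/762230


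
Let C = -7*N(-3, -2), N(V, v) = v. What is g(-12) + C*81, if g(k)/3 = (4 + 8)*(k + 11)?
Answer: 1098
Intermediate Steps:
g(k) = 396 + 36*k (g(k) = 3*((4 + 8)*(k + 11)) = 3*(12*(11 + k)) = 3*(132 + 12*k) = 396 + 36*k)
C = 14 (C = -7*(-2) = 14)
g(-12) + C*81 = (396 + 36*(-12)) + 14*81 = (396 - 432) + 1134 = -36 + 1134 = 1098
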